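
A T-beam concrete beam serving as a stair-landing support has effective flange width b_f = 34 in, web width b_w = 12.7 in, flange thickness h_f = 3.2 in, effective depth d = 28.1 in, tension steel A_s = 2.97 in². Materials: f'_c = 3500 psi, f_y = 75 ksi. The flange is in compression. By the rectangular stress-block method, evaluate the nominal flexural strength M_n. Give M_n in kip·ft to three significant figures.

M_n ≈ 501 kip·ft

Tension: T = A_s f_y = 2.97 × 75 = 222.75 kips.
Try a within the flange: a = T/(0.85 f'_c b_f) = 222.75/(0.85 × 3.5 × 34) = 2.202 in.
Since a = 2.202 ≤ h_f = 3.2 in, the stress block lies entirely in the flange; analyse as a rectangular beam of width b_f.
M_n = T(d − a/2) = 222.75 × (28.1 − 1.101) = 6014.0 kip·in.
M_n = 6014.0/12 = 501.17 kip·ft.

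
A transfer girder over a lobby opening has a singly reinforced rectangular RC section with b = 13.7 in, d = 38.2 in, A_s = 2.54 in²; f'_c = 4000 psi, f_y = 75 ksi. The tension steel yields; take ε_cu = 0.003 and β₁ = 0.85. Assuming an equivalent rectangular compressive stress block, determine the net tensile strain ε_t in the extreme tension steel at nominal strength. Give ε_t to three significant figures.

ε_t ≈ 0.0208

a = A_s f_y/(0.85 f'_c b) = 4.090 in.
β₁ = 0.85, so c = a/β₁ = 4.090/0.85 = 4.812 in.
From the linear strain diagram with ε_cu = 0.003: ε_t = 0.003 (d − c)/c = 0.003 × (38.2 − 4.812)/4.812 = 0.0208.
Since ε_t ≥ 0.005, the section is tension-controlled.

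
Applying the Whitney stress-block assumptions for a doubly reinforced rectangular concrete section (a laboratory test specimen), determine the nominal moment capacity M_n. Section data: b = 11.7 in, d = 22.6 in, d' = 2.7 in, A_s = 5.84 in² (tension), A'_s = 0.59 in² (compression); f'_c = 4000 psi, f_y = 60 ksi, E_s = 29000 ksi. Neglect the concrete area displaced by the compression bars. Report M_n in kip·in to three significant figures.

Assume both steels yield.
a = (A_s − A'_s) f_y/(0.85 f'_c b) = (5.84 − 0.59) × 60/(0.85 × 4 × 11.7) = 7.919 in.
c = a/β₁ = 7.919/0.85 = 9.316 in; ε'_s = 0.003(c − d')/c = 0.0021 ≥ ε_y = 0.0021, so the compression steel yields.
M_n = (A_s − A'_s) f_y (d − a/2) + A'_s f_y (d − d') = 315 × (22.6 − 3.9595) + 35.4 × (22.6 − 2.7) = 5871.8 + 704.5 = 6576.3 kip·in.

M_n ≈ 6580 kip·in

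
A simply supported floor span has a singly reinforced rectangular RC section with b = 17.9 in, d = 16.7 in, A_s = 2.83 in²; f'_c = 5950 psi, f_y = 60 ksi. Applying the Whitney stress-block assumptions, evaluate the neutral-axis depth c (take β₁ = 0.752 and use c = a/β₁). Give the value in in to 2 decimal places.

c ≈ 2.49 in

T = A_s f_y = 2.83 × 60 = 169.8 kips.
a = T/(0.85 f'_c b) = 169.8/(0.85 × 5.95 × 17.9) = 1.8756 in.
With β₁ = 0.752, c = a/β₁ = 1.8756/0.752 = 2.49 in.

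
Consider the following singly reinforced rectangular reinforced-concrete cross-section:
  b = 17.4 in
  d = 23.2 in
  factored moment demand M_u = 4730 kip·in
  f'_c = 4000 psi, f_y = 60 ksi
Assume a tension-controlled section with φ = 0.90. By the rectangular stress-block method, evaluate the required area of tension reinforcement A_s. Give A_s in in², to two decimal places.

A_s ≈ 4.15 in²

M_n = M_u/φ = 4730/0.90 = 5255.56 kip·in.
From M_n = 0.85 f'_c a b (d − a/2):
a = d − √(d² − 2M_n/(0.85 f'_c b)) = 23.2 − √(23.2² − 2 × 5255.56/(0.85 × 4 × 17.4)) = 4.211 in.
A_s = 0.85 f'_c a b / f_y = 0.85 × 4 × 4.211 × 17.4 / 60 = 4.152 in².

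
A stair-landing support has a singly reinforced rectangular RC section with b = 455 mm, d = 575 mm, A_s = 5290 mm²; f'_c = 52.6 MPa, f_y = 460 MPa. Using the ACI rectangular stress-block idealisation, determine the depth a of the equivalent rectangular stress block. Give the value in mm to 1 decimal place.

a ≈ 119.6 mm

T = A_s f_y = 5290 × 460 = 2433400 N = 2433.4 kN.
Setting C = 0.85 f'_c a b equal to T: a = 2433400/(0.85 × 52.6 × 455) = 119.6 mm.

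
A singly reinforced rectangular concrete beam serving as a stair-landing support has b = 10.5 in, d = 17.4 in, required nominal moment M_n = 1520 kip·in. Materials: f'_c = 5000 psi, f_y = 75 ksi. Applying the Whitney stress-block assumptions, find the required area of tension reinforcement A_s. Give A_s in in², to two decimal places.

A_s ≈ 1.24 in²

From M_n = 0.85 f'_c a b (d − a/2):
a = d − √(d² − 2M_n/(0.85 f'_c b)) = 17.4 − √(17.4² − 2 × 1520/(0.85 × 5 × 10.5)) = 2.082 in.
A_s = 0.85 f'_c a b / f_y = 0.85 × 5 × 2.082 × 10.5 / 75 = 1.239 in².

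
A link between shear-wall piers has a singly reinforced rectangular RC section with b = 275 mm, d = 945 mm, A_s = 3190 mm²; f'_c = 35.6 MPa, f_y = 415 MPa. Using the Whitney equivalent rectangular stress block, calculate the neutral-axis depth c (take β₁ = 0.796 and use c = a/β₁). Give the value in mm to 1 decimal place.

c ≈ 199.9 mm

T = A_s f_y = 3190 × 415 = 1323850 N = 1323.85 kN.
Setting C = 0.85 f'_c a b equal to T: a = 1323850/(0.85 × 35.6 × 275) = 159.088 mm.
With β₁ = 0.796, c = a/β₁ = 159.088/0.796 = 199.9 mm.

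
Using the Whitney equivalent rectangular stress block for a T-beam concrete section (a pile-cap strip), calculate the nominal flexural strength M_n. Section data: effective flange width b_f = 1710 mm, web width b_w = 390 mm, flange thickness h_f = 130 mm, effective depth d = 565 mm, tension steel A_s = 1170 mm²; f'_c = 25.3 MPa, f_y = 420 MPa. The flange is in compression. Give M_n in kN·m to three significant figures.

Tension: T = A_s f_y = 1170 × 420 = 491400 N.
Try a within the flange: a = T/(0.85 f'_c b_f) = 491400/(0.85 × 25.3 × 1710) = 13.36 mm.
Since a = 13.36 ≤ h_f = 130 mm, the stress block lies entirely in the flange; analyse as a rectangular beam of width b_f.
M_n = T(d − a/2) = 491400 × (565 − 6.68) = 274.36 × 10⁶ N·mm.
M_n = 274.36 kN·m.

M_n ≈ 274 kN·m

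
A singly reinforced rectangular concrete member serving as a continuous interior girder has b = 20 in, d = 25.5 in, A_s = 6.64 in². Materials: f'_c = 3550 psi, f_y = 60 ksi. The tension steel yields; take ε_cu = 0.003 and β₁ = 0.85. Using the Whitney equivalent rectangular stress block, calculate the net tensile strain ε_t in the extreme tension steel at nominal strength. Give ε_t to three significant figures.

a = A_s f_y/(0.85 f'_c b) = 6.601 in.
β₁ = 0.85, so c = a/β₁ = 6.601/0.85 = 7.766 in.
From the linear strain diagram with ε_cu = 0.003: ε_t = 0.003 (d − c)/c = 0.003 × (25.5 − 7.766)/7.766 = 0.00685.
Since ε_t ≥ 0.005, the section is tension-controlled.

ε_t ≈ 0.00685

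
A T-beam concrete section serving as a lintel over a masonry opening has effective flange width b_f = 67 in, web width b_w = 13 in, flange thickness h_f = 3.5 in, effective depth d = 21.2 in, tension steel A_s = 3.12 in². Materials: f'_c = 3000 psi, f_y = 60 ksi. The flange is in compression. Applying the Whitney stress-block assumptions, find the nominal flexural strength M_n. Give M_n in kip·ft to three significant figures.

M_n ≈ 322 kip·ft

Tension: T = A_s f_y = 3.12 × 60 = 187.2 kips.
Try a within the flange: a = T/(0.85 f'_c b_f) = 187.2/(0.85 × 3 × 67) = 1.096 in.
Since a = 1.096 ≤ h_f = 3.5 in, the stress block lies entirely in the flange; analyse as a rectangular beam of width b_f.
M_n = T(d − a/2) = 187.2 × (21.2 − 0.548) = 3866.1 kip·in.
M_n = 3866.1/12 = 322.18 kip·ft.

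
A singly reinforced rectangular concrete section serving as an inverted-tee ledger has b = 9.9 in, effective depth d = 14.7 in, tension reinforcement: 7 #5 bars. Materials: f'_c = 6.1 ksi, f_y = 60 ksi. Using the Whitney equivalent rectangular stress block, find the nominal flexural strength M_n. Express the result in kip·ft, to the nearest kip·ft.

A_s = 7 × 0.31 = 2.17 in².
T = A_s f_y = 2.17 × 60 = 130.2 kips.
a = T/(0.85 f'_c b) = 130.2/(0.85 × 6.1 × 9.9) = 2.536 in.
M_n = T(d − a/2) = 130.2 × (14.7 − 1.268) = 1748.8 kip·in = 1748.8/12 = 145.73 kip·ft.

M_n ≈ 146 kip·ft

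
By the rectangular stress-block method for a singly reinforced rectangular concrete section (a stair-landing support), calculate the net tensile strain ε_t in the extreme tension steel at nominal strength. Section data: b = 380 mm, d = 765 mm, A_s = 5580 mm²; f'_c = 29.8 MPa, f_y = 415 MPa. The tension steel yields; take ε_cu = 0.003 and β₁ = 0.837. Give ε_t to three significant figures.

ε_t ≈ 0.00498

a = A_s f_y/(0.85 f'_c b) = 240.58 mm.
β₁ = 0.837, so c = a/β₁ = 240.58/0.837 = 287.43 mm.
From the linear strain diagram with ε_cu = 0.003: ε_t = 0.003 (d − c)/c = 0.003 × (765 − 287.43)/287.43 = 0.00498.
ε_t is between 0.004 and 0.005 — transition zone.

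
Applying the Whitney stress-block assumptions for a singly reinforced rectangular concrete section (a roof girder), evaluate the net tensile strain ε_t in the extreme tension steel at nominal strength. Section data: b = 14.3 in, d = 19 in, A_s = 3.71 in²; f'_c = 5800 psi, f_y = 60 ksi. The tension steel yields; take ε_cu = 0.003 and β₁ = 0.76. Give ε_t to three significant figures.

ε_t ≈ 0.0107

a = A_s f_y/(0.85 f'_c b) = 3.157 in.
β₁ = 0.76, so c = a/β₁ = 3.157/0.76 = 4.154 in.
From the linear strain diagram with ε_cu = 0.003: ε_t = 0.003 (d − c)/c = 0.003 × (19 − 4.154)/4.154 = 0.0107.
Since ε_t ≥ 0.005, the section is tension-controlled.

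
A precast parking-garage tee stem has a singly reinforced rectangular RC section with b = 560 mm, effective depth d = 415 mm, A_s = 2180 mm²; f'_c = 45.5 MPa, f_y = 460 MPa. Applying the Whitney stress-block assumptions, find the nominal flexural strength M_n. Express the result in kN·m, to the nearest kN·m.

T = A_s f_y = 2180 × 460 = 1002800 N = 1002.8 kN.
From C = T: a = T/(0.85 f'_c b) = 1002800/(0.85 × 45.5 × 560) = 46.30 mm.
M_n = T(d − a/2) = 1002.8 kN × (415 − 23.15) mm = 392.95 kN·m.

M_n ≈ 393 kN·m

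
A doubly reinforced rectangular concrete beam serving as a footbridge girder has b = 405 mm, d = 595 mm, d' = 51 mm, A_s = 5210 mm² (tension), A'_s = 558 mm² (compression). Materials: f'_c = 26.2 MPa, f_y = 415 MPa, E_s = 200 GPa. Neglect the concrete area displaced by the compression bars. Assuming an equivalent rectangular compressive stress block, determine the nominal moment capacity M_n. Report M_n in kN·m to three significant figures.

M_n ≈ 1070 kN·m

Assume both tension and compression steel yield.
Net tension couple steel: A_s − A'_s = 4652 mm².
a = (A_s − A'_s) f_y / (0.85 f'_c b) = 1930580/(0.85 × 26.2 × 405) = 214.05 mm.
c = a/β₁ = 214.05/0.85 = 251.82 mm; ε'_s = 0.003(c − d')/c = 0.0024 ≥ f_y/E_s = 0.0021, so compression steel does yield.
M_n = (A_s − A'_s) f_y (d − a/2) + A'_s f_y (d − d') = [1930580 × (595 − 107.025) + 231570 × (595 − 51)] × 10⁻⁶ = 942.07 + 125.97 = 1068.04 kN·m.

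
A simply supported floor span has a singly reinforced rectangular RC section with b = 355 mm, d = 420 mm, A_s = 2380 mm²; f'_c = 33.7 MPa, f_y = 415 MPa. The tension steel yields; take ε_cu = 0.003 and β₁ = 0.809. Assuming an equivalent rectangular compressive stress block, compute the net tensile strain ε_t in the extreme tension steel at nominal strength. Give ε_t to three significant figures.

ε_t ≈ 0.00749

a = A_s f_y/(0.85 f'_c b) = 97.13 mm.
β₁ = 0.809, so c = a/β₁ = 97.13/0.809 = 120.06 mm.
From the linear strain diagram with ε_cu = 0.003: ε_t = 0.003 (d − c)/c = 0.003 × (420 − 120.06)/120.06 = 0.00749.
Since ε_t ≥ 0.005, the section is tension-controlled.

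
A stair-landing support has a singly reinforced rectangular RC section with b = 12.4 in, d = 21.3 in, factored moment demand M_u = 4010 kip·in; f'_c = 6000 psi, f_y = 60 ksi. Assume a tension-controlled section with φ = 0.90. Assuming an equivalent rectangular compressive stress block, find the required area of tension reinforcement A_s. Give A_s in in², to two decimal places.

A_s ≈ 3.81 in²

M_n = M_u/φ = 4010/0.90 = 4455.56 kip·in.
From M_n = 0.85 f'_c a b (d − a/2):
a = d − √(d² − 2M_n/(0.85 f'_c b)) = 21.3 − √(21.3² − 2 × 4455.56/(0.85 × 6 × 12.4)) = 3.614 in.
A_s = 0.85 f'_c a b / f_y = 0.85 × 6 × 3.614 × 12.4 / 60 = 3.809 in².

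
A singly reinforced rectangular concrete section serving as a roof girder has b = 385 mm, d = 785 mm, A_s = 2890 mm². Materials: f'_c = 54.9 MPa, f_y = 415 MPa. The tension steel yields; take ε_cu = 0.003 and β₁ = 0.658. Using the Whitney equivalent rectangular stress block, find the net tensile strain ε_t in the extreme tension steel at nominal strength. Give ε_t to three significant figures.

ε_t ≈ 0.0202

a = A_s f_y/(0.85 f'_c b) = 66.76 mm.
β₁ = 0.658, so c = a/β₁ = 66.76/0.658 = 101.46 mm.
From the linear strain diagram with ε_cu = 0.003: ε_t = 0.003 (d − c)/c = 0.003 × (785 − 101.46)/101.46 = 0.0202.
Since ε_t ≥ 0.005, the section is tension-controlled.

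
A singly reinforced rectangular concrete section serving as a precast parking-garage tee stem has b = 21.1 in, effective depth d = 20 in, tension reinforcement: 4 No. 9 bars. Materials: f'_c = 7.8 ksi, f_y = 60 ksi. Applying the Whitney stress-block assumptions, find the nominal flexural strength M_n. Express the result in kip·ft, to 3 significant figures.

M_n ≈ 383 kip·ft

A_s = 4 × 1 = 4 in².
T = A_s f_y = 4 × 60 = 240 kips.
a = T/(0.85 f'_c b) = 240/(0.85 × 7.8 × 21.1) = 1.716 in.
M_n = T(d − a/2) = 240 × (20 − 0.858) = 4594.1 kip·in = 4594.1/12 = 382.84 kip·ft.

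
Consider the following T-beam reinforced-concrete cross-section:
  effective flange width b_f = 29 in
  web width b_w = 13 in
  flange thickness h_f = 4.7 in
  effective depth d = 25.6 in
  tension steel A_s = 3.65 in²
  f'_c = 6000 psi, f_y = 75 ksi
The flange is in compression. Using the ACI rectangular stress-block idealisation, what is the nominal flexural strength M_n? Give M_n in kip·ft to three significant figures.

M_n ≈ 563 kip·ft

Tension: T = A_s f_y = 3.65 × 75 = 273.75 kips.
Try a within the flange: a = T/(0.85 f'_c b_f) = 273.75/(0.85 × 6 × 29) = 1.851 in.
Since a = 1.851 ≤ h_f = 4.7 in, the stress block lies entirely in the flange; analyse as a rectangular beam of width b_f.
M_n = T(d − a/2) = 273.75 × (25.6 − 0.9255) = 6754.6 kip·in.
M_n = 6754.6/12 = 562.88 kip·ft.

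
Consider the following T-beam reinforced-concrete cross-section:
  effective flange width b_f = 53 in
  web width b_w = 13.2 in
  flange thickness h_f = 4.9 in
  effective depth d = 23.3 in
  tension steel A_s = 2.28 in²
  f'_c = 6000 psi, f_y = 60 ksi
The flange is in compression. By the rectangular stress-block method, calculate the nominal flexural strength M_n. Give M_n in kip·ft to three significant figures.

Tension: T = A_s f_y = 2.28 × 60 = 136.8 kips.
Try a within the flange: a = T/(0.85 f'_c b_f) = 136.8/(0.85 × 6 × 53) = 0.506 in.
Since a = 0.506 ≤ h_f = 4.9 in, the stress block lies entirely in the flange; analyse as a rectangular beam of width b_f.
M_n = T(d − a/2) = 136.8 × (23.3 − 0.253) = 3152.8 kip·in.
M_n = 3152.8/12 = 262.73 kip·ft.

M_n ≈ 263 kip·ft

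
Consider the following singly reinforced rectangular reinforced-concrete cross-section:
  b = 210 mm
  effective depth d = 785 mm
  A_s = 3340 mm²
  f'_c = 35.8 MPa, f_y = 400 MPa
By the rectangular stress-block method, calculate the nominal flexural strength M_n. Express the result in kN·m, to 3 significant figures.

T = A_s f_y = 3340 × 400 = 1336000 N = 1336 kN.
From C = T: a = T/(0.85 f'_c b) = 1336000/(0.85 × 35.8 × 210) = 209.07 mm.
M_n = T(d − a/2) = 1336 kN × (785 − 104.535) mm = 909.10 kN·m.

M_n ≈ 909 kN·m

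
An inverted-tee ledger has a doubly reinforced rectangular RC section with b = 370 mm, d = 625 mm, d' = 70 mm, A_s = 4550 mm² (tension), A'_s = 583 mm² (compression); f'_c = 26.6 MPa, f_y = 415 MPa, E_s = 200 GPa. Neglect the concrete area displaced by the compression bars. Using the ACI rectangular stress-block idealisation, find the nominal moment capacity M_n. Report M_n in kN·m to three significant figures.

Assume both tension and compression steel yield.
Net tension couple steel: A_s − A'_s = 3967 mm².
a = (A_s − A'_s) f_y / (0.85 f'_c b) = 1646305/(0.85 × 26.6 × 370) = 196.79 mm.
c = a/β₁ = 196.79/0.85 = 231.52 mm; ε'_s = 0.003(c − d')/c = 0.0021 ≥ f_y/E_s = 0.0021, so compression steel does yield.
M_n = (A_s − A'_s) f_y (d − a/2) + A'_s f_y (d − d') = [1646305 × (625 − 98.395) + 241945 × (625 − 70)] × 10⁻⁶ = 866.95 + 134.28 = 1001.23 kN·m.

M_n ≈ 1000 kN·m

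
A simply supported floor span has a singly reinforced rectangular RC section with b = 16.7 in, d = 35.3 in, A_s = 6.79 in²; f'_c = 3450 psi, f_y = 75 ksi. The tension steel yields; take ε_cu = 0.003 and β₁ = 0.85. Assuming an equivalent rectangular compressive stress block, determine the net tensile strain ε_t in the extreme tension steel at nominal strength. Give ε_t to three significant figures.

a = A_s f_y/(0.85 f'_c b) = 10.399 in.
β₁ = 0.85, so c = a/β₁ = 10.399/0.85 = 12.234 in.
From the linear strain diagram with ε_cu = 0.003: ε_t = 0.003 (d − c)/c = 0.003 × (35.3 − 12.234)/12.234 = 0.00566.
Since ε_t ≥ 0.005, the section is tension-controlled.

ε_t ≈ 0.00566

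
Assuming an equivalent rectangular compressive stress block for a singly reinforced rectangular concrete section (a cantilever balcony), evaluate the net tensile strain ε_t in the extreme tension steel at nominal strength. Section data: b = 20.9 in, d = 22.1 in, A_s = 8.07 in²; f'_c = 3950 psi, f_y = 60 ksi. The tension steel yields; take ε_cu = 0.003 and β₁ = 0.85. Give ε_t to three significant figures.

ε_t ≈ 0.00517

a = A_s f_y/(0.85 f'_c b) = 6.900 in.
β₁ = 0.85, so c = a/β₁ = 6.900/0.85 = 8.118 in.
From the linear strain diagram with ε_cu = 0.003: ε_t = 0.003 (d − c)/c = 0.003 × (22.1 − 8.118)/8.118 = 0.00517.
Since ε_t ≥ 0.005, the section is tension-controlled.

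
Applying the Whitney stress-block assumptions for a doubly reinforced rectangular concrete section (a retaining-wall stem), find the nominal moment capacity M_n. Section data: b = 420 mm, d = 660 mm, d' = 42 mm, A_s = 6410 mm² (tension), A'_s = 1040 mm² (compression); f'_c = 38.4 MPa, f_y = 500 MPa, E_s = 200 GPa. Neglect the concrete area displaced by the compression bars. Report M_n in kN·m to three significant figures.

M_n ≈ 1830 kN·m

Assume both tension and compression steel yield.
Net tension couple steel: A_s − A'_s = 5370 mm².
a = (A_s − A'_s) f_y / (0.85 f'_c b) = 2685000/(0.85 × 38.4 × 420) = 195.86 mm.
c = a/β₁ = 195.86/0.776 = 252.40 mm; ε'_s = 0.003(c − d')/c = 0.0025 ≥ f_y/E_s = 0.0025, so compression steel does yield.
M_n = (A_s − A'_s) f_y (d − a/2) + A'_s f_y (d − d') = [2685000 × (660 − 97.93) + 520000 × (660 − 42)] × 10⁻⁶ = 1509.16 + 321.36 = 1830.52 kN·m.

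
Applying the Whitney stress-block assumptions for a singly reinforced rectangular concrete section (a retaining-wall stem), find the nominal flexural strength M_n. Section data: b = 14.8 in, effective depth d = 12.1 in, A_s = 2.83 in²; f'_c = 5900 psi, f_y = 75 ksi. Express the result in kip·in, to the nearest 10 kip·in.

M_n ≈ 2260 kip·in

T = A_s f_y = 2.83 × 75 = 212.25 kips.
a = T/(0.85 f'_c b) = 212.25/(0.85 × 5.9 × 14.8) = 2.860 in.
M_n = T(d − a/2) = 212.25 × (12.1 − 1.43) = 2264.7 kip·in.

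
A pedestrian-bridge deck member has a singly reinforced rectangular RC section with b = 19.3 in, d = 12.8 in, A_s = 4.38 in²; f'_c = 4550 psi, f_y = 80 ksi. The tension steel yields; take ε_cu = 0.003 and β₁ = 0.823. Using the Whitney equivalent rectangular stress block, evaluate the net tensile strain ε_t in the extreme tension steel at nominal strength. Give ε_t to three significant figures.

a = A_s f_y/(0.85 f'_c b) = 4.694 in.
β₁ = 0.823, so c = a/β₁ = 4.694/0.823 = 5.704 in.
From the linear strain diagram with ε_cu = 0.003: ε_t = 0.003 (d − c)/c = 0.003 × (12.8 − 5.704)/5.704 = 0.00373.
ε_t < 0.004 — the section is over-reinforced for flexure under ACI limits.

ε_t ≈ 0.00373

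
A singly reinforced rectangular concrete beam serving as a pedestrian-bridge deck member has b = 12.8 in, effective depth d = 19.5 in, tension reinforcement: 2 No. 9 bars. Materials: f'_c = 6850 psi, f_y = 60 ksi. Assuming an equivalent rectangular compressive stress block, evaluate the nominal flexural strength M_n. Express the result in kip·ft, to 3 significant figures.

A_s = 2 × 1 = 2 in².
T = A_s f_y = 2 × 60 = 120 kips.
a = T/(0.85 f'_c b) = 120/(0.85 × 6.85 × 12.8) = 1.610 in.
M_n = T(d − a/2) = 120 × (19.5 − 0.805) = 2243.4 kip·in = 2243.4/12 = 186.95 kip·ft.

M_n ≈ 187 kip·ft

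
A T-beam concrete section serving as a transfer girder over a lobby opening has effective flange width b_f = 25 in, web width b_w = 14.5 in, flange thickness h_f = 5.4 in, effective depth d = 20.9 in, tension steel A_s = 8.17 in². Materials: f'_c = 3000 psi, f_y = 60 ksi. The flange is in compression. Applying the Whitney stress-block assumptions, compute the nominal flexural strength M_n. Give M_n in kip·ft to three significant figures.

M_n ≈ 687 kip·ft

Tension: T = A_s f_y = 8.17 × 60 = 490.2 kips.
Try a within the flange: a = T/(0.85 f'_c b_f) = 490.2/(0.85 × 3 × 25) = 7.689 in.
a = 7.689 > h_f = 5.4 in: the block extends into the web. Split into flange-overhang and web parts.
C_f = 0.85 f'_c (b_f − b_w) h_f = 0.85 × 3 × (25 − 14.5) × 5.4 = 144.6 kips.
Remaining web compression depth: a_w = (T − C_f)/(0.85 f'_c b_w) = (490.2 − 144.6)/(0.85 × 3 × 14.5) = 9.347 in.
M_n = C_f(d − h_f/2) + (T − C_f)(d − a_w/2) = 144.6 × (20.9 − 2.7) + 345.6 × (20.9 − 4.6735) = 2631.7 + 5607.9 = 8239.6 kip·in.
M_n = 8239.6/12 = 686.63 kip·ft.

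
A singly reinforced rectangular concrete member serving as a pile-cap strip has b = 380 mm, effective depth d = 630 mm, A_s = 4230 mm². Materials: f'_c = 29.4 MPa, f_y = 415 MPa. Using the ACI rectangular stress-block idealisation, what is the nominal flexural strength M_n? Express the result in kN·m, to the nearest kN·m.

M_n ≈ 944 kN·m

T = A_s f_y = 4230 × 415 = 1755450 N = 1755.45 kN.
From C = T: a = T/(0.85 f'_c b) = 1755450/(0.85 × 29.4 × 380) = 184.86 mm.
M_n = T(d − a/2) = 1755.45 kN × (630 − 92.43) mm = 943.68 kN·m.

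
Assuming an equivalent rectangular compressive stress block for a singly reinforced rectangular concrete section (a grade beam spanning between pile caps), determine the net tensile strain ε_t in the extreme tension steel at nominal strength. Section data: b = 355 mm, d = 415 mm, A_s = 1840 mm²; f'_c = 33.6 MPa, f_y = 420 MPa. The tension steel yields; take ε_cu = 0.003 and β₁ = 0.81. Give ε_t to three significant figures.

ε_t ≈ 0.0102

a = A_s f_y/(0.85 f'_c b) = 76.22 mm.
β₁ = 0.81, so c = a/β₁ = 76.22/0.81 = 94.10 mm.
From the linear strain diagram with ε_cu = 0.003: ε_t = 0.003 (d − c)/c = 0.003 × (415 − 94.10)/94.10 = 0.0102.
Since ε_t ≥ 0.005, the section is tension-controlled.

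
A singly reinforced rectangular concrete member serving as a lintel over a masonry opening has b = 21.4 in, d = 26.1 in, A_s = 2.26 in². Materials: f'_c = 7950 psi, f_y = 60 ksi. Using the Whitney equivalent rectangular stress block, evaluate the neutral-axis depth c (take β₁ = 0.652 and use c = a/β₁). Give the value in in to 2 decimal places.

T = A_s f_y = 2.26 × 60 = 135.6 kips.
a = T/(0.85 f'_c b) = 135.6/(0.85 × 7.95 × 21.4) = 0.9377 in.
With β₁ = 0.652, c = a/β₁ = 0.9377/0.652 = 1.44 in.

c ≈ 1.44 in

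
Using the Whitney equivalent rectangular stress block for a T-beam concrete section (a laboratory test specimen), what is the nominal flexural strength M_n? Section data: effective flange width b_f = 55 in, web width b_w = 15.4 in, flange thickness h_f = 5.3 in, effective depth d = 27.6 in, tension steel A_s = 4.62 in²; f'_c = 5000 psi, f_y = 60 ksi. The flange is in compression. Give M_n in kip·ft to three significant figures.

M_n ≈ 624 kip·ft

Tension: T = A_s f_y = 4.62 × 60 = 277.2 kips.
Try a within the flange: a = T/(0.85 f'_c b_f) = 277.2/(0.85 × 5 × 55) = 1.186 in.
Since a = 1.186 ≤ h_f = 5.3 in, the stress block lies entirely in the flange; analyse as a rectangular beam of width b_f.
M_n = T(d − a/2) = 277.2 × (27.6 − 0.593) = 7486.3 kip·in.
M_n = 7486.3/12 = 623.86 kip·ft.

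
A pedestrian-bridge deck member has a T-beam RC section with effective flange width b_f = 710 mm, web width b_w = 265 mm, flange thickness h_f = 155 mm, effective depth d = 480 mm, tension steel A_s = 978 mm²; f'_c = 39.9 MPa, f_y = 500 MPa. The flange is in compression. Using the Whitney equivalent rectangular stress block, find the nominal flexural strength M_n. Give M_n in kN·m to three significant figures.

M_n ≈ 230 kN·m

Tension: T = A_s f_y = 978 × 500 = 489000 N.
Try a within the flange: a = T/(0.85 f'_c b_f) = 489000/(0.85 × 39.9 × 710) = 20.31 mm.
Since a = 20.31 ≤ h_f = 155 mm, the stress block lies entirely in the flange; analyse as a rectangular beam of width b_f.
M_n = T(d − a/2) = 489000 × (480 − 10.155) = 229.75 × 10⁶ N·mm.
M_n = 229.75 kN·m.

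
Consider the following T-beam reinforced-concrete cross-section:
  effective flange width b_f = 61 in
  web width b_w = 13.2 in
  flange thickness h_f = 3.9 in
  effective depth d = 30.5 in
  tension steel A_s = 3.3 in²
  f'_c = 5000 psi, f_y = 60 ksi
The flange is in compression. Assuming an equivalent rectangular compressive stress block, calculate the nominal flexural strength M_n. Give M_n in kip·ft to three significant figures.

Tension: T = A_s f_y = 3.3 × 60 = 198 kips.
Try a within the flange: a = T/(0.85 f'_c b_f) = 198/(0.85 × 5 × 61) = 0.764 in.
Since a = 0.764 ≤ h_f = 3.9 in, the stress block lies entirely in the flange; analyse as a rectangular beam of width b_f.
M_n = T(d − a/2) = 198 × (30.5 − 0.382) = 5963.4 kip·in.
M_n = 5963.4/12 = 496.95 kip·ft.

M_n ≈ 497 kip·ft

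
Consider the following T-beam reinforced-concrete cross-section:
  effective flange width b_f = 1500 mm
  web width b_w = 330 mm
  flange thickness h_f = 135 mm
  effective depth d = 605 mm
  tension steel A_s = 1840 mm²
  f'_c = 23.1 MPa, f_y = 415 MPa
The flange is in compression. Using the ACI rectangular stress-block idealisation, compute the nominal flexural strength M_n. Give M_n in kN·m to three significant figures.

Tension: T = A_s f_y = 1840 × 415 = 763600 N.
Try a within the flange: a = T/(0.85 f'_c b_f) = 763600/(0.85 × 23.1 × 1500) = 25.93 mm.
Since a = 25.93 ≤ h_f = 135 mm, the stress block lies entirely in the flange; analyse as a rectangular beam of width b_f.
M_n = T(d − a/2) = 763600 × (605 − 12.965) = 452.08 × 10⁶ N·mm.
M_n = 452.08 kN·m.

M_n ≈ 452 kN·m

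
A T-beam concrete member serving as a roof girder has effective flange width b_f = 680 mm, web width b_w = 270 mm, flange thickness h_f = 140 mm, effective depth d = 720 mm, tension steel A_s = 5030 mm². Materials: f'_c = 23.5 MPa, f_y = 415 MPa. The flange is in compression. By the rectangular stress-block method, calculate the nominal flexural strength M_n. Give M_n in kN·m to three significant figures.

Tension: T = A_s f_y = 5030 × 415 = 2087450 N.
Try a within the flange: a = T/(0.85 f'_c b_f) = 2087450/(0.85 × 23.5 × 680) = 153.68 mm.
a = 153.68 > h_f = 140 mm: the block extends into the web. Split into flange-overhang and web parts.
C_f = 0.85 f'_c (b_f − b_w) h_f = 0.85 × 23.5 × (680 − 270) × 140 = 1146565 N.
Remaining web compression depth: a_w = (T − C_f)/(0.85 f'_c b_w) = (2087450 − 1146565)/(0.85 × 23.5 × 270) = 174.46 mm.
M_n = C_f(d − h_f/2) + (T − C_f)(d − a_w/2) = 1146565 × (720 − 70) + 940885 × (720 − 87.23) = 745.27 + 595.36 = 1340.63 × 10⁶ N·mm.
M_n = 1340.63 kN·m.

M_n ≈ 1340 kN·m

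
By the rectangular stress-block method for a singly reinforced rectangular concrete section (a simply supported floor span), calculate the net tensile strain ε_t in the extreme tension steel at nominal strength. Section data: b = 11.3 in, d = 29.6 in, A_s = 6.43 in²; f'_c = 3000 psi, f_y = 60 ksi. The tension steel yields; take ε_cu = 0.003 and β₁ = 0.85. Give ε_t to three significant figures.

a = A_s f_y/(0.85 f'_c b) = 13.389 in.
β₁ = 0.85, so c = a/β₁ = 13.389/0.85 = 15.752 in.
From the linear strain diagram with ε_cu = 0.003: ε_t = 0.003 (d − c)/c = 0.003 × (29.6 − 15.752)/15.752 = 0.00264.
ε_t < 0.004 — the section is over-reinforced for flexure under ACI limits.

ε_t ≈ 0.00264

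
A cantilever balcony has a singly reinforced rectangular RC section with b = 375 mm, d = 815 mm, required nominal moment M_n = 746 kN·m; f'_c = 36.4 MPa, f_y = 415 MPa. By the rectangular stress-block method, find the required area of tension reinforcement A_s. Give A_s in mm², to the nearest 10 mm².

A_s ≈ 2320 mm²

With M_n = 0.85 f'_c a b (d − a/2), solve the quadratic for a:
a = d − √(d² − 2M_n/(0.85 f'_c b)) = 815 − √(815² − 2 × 746×10⁶/(0.85 × 36.4 × 375)) = 83.13 mm.
A_s = 0.85 f'_c a b / f_y = 0.85 × 36.4 × 83.13 × 375 / 415 = 2324.1 mm².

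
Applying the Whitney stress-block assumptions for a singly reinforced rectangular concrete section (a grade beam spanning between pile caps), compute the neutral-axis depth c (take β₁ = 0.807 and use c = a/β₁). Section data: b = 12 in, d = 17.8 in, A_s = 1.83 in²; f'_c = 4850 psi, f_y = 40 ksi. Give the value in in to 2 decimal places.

c ≈ 1.83 in

T = A_s f_y = 1.83 × 40 = 73.2 kips.
a = T/(0.85 f'_c b) = 73.2/(0.85 × 4.85 × 12) = 1.4797 in.
With β₁ = 0.807, c = a/β₁ = 1.4797/0.807 = 1.83 in.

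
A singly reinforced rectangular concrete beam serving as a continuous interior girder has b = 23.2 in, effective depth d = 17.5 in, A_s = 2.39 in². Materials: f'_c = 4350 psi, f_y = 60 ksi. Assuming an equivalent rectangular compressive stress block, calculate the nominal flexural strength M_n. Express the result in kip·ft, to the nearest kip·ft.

T = A_s f_y = 2.39 × 60 = 143.4 kips.
a = T/(0.85 f'_c b) = 143.4/(0.85 × 4.35 × 23.2) = 1.672 in.
M_n = T(d − a/2) = 143.4 × (17.5 − 0.836) = 2389.6 kip·in = 2389.6/12 = 199.13 kip·ft.

M_n ≈ 199 kip·ft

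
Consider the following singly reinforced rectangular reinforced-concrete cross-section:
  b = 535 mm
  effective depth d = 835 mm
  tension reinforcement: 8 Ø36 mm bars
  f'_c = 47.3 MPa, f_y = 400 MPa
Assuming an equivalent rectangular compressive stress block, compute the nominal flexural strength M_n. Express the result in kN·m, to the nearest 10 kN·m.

M_n ≈ 2470 kN·m

A_s = 8 × 1018 = 8144 mm².
T = A_s f_y = 8144 × 400 = 3257600 N = 3257.6 kN.
From C = T: a = T/(0.85 f'_c b) = 3257600/(0.85 × 47.3 × 535) = 151.45 mm.
M_n = T(d − a/2) = 3257.6 kN × (835 − 75.725) mm = 2473.41 kN·m.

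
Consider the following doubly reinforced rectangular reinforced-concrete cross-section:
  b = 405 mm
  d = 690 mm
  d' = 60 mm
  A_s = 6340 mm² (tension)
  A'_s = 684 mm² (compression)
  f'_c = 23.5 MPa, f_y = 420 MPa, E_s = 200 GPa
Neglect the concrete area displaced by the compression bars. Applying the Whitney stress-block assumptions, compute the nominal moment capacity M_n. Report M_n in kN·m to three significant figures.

M_n ≈ 1470 kN·m

Assume both tension and compression steel yield.
Net tension couple steel: A_s − A'_s = 5656 mm².
a = (A_s − A'_s) f_y / (0.85 f'_c b) = 2375520/(0.85 × 23.5 × 405) = 293.64 mm.
c = a/β₁ = 293.64/0.85 = 345.46 mm; ε'_s = 0.003(c − d')/c = 0.0025 ≥ f_y/E_s = 0.0021, so compression steel does yield.
M_n = (A_s − A'_s) f_y (d − a/2) + A'_s f_y (d − d') = [2375520 × (690 − 146.82) + 287280 × (690 − 60)] × 10⁻⁶ = 1290.33 + 180.99 = 1471.32 kN·m.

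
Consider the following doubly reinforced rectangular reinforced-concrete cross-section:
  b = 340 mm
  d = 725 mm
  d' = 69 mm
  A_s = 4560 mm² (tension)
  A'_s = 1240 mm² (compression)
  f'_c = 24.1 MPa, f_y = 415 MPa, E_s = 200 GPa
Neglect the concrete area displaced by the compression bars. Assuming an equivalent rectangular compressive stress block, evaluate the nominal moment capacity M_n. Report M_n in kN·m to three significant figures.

Assume both tension and compression steel yield.
Net tension couple steel: A_s − A'_s = 3320 mm².
a = (A_s − A'_s) f_y / (0.85 f'_c b) = 1377800/(0.85 × 24.1 × 340) = 197.82 mm.
c = a/β₁ = 197.82/0.85 = 232.73 mm; ε'_s = 0.003(c − d')/c = 0.0021 ≥ f_y/E_s = 0.0021, so compression steel does yield.
M_n = (A_s − A'_s) f_y (d − a/2) + A'_s f_y (d − d') = [1377800 × (725 − 98.91) + 514600 × (725 − 69)] × 10⁻⁶ = 862.63 + 337.58 = 1200.21 kN·m.

M_n ≈ 1200 kN·m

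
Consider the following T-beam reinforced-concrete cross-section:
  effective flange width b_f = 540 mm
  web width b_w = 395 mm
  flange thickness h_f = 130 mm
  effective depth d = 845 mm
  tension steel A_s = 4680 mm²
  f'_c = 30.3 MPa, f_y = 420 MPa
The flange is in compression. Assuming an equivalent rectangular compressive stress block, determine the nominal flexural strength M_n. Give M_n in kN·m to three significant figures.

Tension: T = A_s f_y = 4680 × 420 = 1965600 N.
Try a within the flange: a = T/(0.85 f'_c b_f) = 1965600/(0.85 × 30.3 × 540) = 141.33 mm.
a = 141.33 > h_f = 130 mm: the block extends into the web. Split into flange-overhang and web parts.
C_f = 0.85 f'_c (b_f − b_w) h_f = 0.85 × 30.3 × (540 − 395) × 130 = 485482 N.
Remaining web compression depth: a_w = (T − C_f)/(0.85 f'_c b_w) = (1965600 − 485482)/(0.85 × 30.3 × 395) = 145.49 mm.
M_n = C_f(d − h_f/2) + (T − C_f)(d − a_w/2) = 485482 × (845 − 65) + 1480118 × (845 − 72.745) = 378.68 + 1143.03 = 1521.71 × 10⁶ N·mm.
M_n = 1521.71 kN·m.

M_n ≈ 1520 kN·m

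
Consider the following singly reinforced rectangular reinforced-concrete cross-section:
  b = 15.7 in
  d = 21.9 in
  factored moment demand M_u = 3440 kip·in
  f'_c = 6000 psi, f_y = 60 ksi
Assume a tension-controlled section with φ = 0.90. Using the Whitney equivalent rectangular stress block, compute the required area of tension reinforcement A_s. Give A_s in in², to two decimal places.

A_s ≈ 3.07 in²

M_n = M_u/φ = 3440/0.90 = 3822.22 kip·in.
From M_n = 0.85 f'_c a b (d − a/2):
a = d − √(d² − 2M_n/(0.85 f'_c b)) = 21.9 − √(21.9² − 2 × 3822.22/(0.85 × 6 × 15.7)) = 2.301 in.
A_s = 0.85 f'_c a b / f_y = 0.85 × 6 × 2.301 × 15.7 / 60 = 3.071 in².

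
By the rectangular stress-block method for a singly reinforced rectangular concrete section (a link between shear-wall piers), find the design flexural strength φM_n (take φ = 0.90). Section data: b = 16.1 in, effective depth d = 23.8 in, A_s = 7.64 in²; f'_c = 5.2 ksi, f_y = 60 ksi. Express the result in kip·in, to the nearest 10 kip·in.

φM_n ≈ 8490 kip·in

T = A_s f_y = 7.64 × 60 = 458.4 kips.
a = T/(0.85 f'_c b) = 458.4/(0.85 × 5.2 × 16.1) = 6.442 in.
M_n = T(d − a/2) = 458.4 × (23.8 − 3.221) = 9433.4 kip·in.
φM_n = 0.90 × 9433.4 = 8490.1 kip·in.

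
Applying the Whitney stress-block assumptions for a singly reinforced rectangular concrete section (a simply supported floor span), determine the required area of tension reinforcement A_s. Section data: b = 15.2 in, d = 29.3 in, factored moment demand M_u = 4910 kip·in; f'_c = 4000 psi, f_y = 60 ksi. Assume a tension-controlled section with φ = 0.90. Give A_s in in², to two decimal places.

A_s ≈ 3.32 in²

M_n = M_u/φ = 4910/0.90 = 5455.56 kip·in.
From M_n = 0.85 f'_c a b (d − a/2):
a = d − √(d² − 2M_n/(0.85 f'_c b)) = 29.3 − √(29.3² − 2 × 5455.56/(0.85 × 4 × 15.2)) = 3.857 in.
A_s = 0.85 f'_c a b / f_y = 0.85 × 4 × 3.857 × 15.2 / 60 = 3.322 in².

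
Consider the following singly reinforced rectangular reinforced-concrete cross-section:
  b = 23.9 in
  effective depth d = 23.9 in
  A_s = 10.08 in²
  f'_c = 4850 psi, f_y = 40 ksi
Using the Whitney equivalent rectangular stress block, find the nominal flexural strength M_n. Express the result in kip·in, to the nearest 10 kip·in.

T = A_s f_y = 10.08 × 40 = 403.2 kips.
a = T/(0.85 f'_c b) = 403.2/(0.85 × 4.85 × 23.9) = 4.092 in.
M_n = T(d − a/2) = 403.2 × (23.9 − 2.046) = 8811.5 kip·in.

M_n ≈ 8810 kip·in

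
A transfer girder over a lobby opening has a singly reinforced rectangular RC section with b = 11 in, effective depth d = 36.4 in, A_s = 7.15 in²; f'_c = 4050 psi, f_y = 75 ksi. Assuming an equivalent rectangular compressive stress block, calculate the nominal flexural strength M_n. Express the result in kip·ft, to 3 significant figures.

T = A_s f_y = 7.15 × 75 = 536.25 kips.
a = T/(0.85 f'_c b) = 536.25/(0.85 × 4.05 × 11) = 14.161 in.
M_n = T(d − a/2) = 536.25 × (36.4 − 7.0805) = 15722.6 kip·in = 15722.6/12 = 1310.22 kip·ft.

M_n ≈ 1310 kip·ft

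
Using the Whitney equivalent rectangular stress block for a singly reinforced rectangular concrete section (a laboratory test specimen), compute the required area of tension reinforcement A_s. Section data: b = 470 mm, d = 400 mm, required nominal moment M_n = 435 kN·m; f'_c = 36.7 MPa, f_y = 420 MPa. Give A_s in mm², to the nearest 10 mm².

A_s ≈ 2890 mm²

With M_n = 0.85 f'_c a b (d − a/2), solve the quadratic for a:
a = d − √(d² − 2M_n/(0.85 f'_c b)) = 400 − √(400² − 2 × 435×10⁶/(0.85 × 36.7 × 470)) = 82.73 mm.
A_s = 0.85 f'_c a b / f_y = 0.85 × 36.7 × 82.73 × 470 / 420 = 2888.0 mm².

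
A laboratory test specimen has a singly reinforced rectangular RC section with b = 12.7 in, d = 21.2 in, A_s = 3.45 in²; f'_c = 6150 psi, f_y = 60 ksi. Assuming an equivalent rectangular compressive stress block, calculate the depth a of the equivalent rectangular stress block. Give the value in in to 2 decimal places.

a ≈ 3.12 in

T = A_s f_y = 3.45 × 60 = 207 kips.
a = T/(0.85 f'_c b) = 207/(0.85 × 6.15 × 12.7) = 3.12 in.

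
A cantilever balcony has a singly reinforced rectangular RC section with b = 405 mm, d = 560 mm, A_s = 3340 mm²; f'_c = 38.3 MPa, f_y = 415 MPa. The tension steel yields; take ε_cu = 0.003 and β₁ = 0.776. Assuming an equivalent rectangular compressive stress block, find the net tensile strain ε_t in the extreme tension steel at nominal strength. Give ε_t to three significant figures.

a = A_s f_y/(0.85 f'_c b) = 105.13 mm.
β₁ = 0.776, so c = a/β₁ = 105.13/0.776 = 135.48 mm.
From the linear strain diagram with ε_cu = 0.003: ε_t = 0.003 (d − c)/c = 0.003 × (560 − 135.48)/135.48 = 0.00940.
Since ε_t ≥ 0.005, the section is tension-controlled.

ε_t ≈ 0.00940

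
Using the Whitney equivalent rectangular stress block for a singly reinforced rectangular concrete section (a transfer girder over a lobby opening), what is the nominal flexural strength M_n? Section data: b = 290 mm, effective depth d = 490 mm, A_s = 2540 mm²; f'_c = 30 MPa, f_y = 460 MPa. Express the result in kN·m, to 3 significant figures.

T = A_s f_y = 2540 × 460 = 1168400 N = 1168.4 kN.
From C = T: a = T/(0.85 f'_c b) = 1168400/(0.85 × 30 × 290) = 158.00 mm.
M_n = T(d − a/2) = 1168.4 kN × (490 − 79) mm = 480.21 kN·m.

M_n ≈ 480 kN·m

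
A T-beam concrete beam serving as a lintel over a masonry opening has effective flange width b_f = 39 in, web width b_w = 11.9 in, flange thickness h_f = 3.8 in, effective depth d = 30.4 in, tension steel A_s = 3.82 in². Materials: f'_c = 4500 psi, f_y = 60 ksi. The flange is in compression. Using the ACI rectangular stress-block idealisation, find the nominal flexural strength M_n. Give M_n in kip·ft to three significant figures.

M_n ≈ 566 kip·ft

Tension: T = A_s f_y = 3.82 × 60 = 229.2 kips.
Try a within the flange: a = T/(0.85 f'_c b_f) = 229.2/(0.85 × 4.5 × 39) = 1.536 in.
Since a = 1.536 ≤ h_f = 3.8 in, the stress block lies entirely in the flange; analyse as a rectangular beam of width b_f.
M_n = T(d − a/2) = 229.2 × (30.4 − 0.768) = 6791.7 kip·in.
M_n = 6791.7/12 = 565.98 kip·ft.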